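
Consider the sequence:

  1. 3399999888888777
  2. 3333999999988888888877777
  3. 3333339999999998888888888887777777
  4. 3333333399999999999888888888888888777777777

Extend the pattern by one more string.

3333333333999999999999988888888888888888877777777777

The n-th term is 2n-2 3's then 2n+1 9's then 3n 8's then 2n-1 7's, where the shown terms are n = 2, 3, 4, 5.
Setting n = 6 gives 10, 13, 18, 11 characters in each block.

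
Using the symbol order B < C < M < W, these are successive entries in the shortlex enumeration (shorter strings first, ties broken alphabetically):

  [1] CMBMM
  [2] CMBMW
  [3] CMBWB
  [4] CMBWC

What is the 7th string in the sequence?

Advancing 3 positions from CMBWC through CMBWC → CMBWM → CMBWW reaches term 7.

CMCBB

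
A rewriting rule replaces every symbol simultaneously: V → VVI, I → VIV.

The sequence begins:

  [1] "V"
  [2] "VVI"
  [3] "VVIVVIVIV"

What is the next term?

VVIVVIVIVVVIVVIVIVVVIVIVVVI

Rewriting each symbol of VVIVVIVIV: V→VVI, V→VVI, I→VIV, V→VVI, V→VVI, I→VIV, V→VVI, I→VIV, V→VVI, which concatenates to VVI VVI VIV VVI VVI VIV VVI VIV VVI.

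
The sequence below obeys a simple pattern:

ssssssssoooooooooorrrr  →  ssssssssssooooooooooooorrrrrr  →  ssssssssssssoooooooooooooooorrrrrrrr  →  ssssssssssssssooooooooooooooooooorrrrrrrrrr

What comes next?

Reading off run lengths: s runs 8, 10, 12, 14; o runs 10, 13, 16, 19; r runs 4, 6, 8, 10 — each is linear in n, where the shown terms are n = 3, 4, 5, 6.
At n = 7 the blocks have lengths 16, 22, 12.

ssssssssssssssssoooooooooooooooooooooorrrrrrrrrrrr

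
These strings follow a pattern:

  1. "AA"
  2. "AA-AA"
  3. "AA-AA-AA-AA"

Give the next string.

AA-AA-AA-AA-AA-AA-AA-AA

s(k+1) = s(k)·-·s(k) — each term doubles the last with '-' between the halves.
One more doubling of AA-AA-AA-AA gives the answer.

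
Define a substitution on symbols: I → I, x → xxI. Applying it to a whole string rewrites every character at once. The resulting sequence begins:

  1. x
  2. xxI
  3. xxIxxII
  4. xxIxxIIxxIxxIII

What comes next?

Rewriting the 15 symbols of xxIxxIIxxIxxIII one by one yields xxI xxI I xxI xxI I I xxI xxI I xxI xxI I I I; concatenated:

xxIxxIIxxIxxIIIxxIxxIIxxIxxIIII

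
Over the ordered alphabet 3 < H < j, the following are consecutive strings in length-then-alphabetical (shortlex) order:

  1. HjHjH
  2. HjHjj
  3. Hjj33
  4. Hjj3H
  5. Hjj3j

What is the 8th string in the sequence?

Advancing 3 positions from Hjj3j through Hjj3j → HjjH3 → HjjHH reaches term 8.

HjjHj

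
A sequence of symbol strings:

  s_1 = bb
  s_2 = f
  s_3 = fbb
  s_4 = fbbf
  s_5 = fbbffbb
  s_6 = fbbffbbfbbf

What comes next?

This is a Fibonacci-style word recurrence s(k) = s(k−1)·s(k−2): e.g. f·bb = fbb.
So term 7 is fbbffbbfbbf·fbbffbb.

fbbffbbfbbffbbffbb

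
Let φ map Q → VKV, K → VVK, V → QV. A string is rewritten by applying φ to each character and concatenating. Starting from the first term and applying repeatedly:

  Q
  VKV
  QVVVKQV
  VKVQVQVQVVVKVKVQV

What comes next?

Replace each of the 17 characters of VKVQVQVQVVVKVKVQV in place — QV VVK QV VKV QV VKV QV VKV QV QV QV VVK QV VVK QV VKV QV — and concatenate.

QVVVKQVVKVQVVKVQVVKVQVQVQVVVKQVVVKQVVKVQV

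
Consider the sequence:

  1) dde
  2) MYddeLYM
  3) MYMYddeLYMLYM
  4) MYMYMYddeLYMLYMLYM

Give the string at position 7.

MYMYMYMYMYMYddeLYMLYMLYMLYMLYMLYM

Each term wraps the previous one in MY on the left and LYM on the right.
From MYMYMYddeLYMLYMLYM, 3 further steps: MYMYMYddeLYMLYMLYM → MYMYMYMYddeLYMLYMLYMLYM → MYMYMYMYMYddeLYMLYMLYMLYMLYM → (answer).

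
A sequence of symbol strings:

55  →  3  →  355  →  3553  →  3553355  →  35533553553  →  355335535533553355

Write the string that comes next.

35533553553355335535533553553

Each term (from the third on) is the previous term followed by the one before it: term 3 = 3·55 = 355.
So term 8 is 355335535533553355·35533553553.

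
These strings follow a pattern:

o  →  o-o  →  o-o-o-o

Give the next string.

o-o-o-o-o-o-o-o

Every step duplicates the string with '-' between the halves.
One more doubling of o-o-o-o gives the answer.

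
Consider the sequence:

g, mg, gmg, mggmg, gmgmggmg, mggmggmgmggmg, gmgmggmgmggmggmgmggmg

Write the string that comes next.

mggmggmgmggmggmgmggmgmggmggmgmggmg

Each term (from the third on) is the two preceding terms concatenated in order: term 3 = g·mg = gmg.
The next term joins mggmggmgmggmg and gmgmggmgmggmggmgmggmg.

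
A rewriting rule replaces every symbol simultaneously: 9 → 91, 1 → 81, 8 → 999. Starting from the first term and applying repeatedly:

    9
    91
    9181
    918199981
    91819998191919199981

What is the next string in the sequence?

9181999819191919998191819181918191919199981

Applying the rule to each of the 20 symbols of 91819998191919199981 gives the pieces 91 81 999 81 91 91 91 999 81 91 81 91 81 91 81 91 91 91 999 81, which concatenate to the answer.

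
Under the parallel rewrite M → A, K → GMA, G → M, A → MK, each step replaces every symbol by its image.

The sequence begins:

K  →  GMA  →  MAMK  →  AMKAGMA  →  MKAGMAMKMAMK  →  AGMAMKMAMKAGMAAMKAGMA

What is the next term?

MKMAMKAGMAAMKAGMAMKMAMKMKAGMAMKMAMK

φ(AGMAMKMAMKAGMAAMKAGMA) expands symbol-by-symbol to MK M A MK A GMA A MK A GMA MK M A MK MK A GMA MK M A MK; joining the 21 pieces gives the next term.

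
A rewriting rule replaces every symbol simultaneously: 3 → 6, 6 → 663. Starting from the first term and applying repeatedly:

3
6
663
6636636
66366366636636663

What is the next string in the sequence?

Rewriting the 17 symbols of 66366366636636663 one by one yields 663 663 6 663 663 6 663 663 663 6 663 663 6 663 663 663 6; concatenated:

66366366636636663663663666366366636636636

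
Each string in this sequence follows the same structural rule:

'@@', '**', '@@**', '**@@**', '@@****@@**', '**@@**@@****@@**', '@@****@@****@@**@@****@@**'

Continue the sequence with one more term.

This is a Fibonacci-style word recurrence s(k) = s(k−2)·s(k−1): e.g. @@·** = @@**.
The next term joins **@@**@@****@@** and @@****@@****@@**@@****@@**.

**@@**@@****@@**@@****@@****@@**@@****@@**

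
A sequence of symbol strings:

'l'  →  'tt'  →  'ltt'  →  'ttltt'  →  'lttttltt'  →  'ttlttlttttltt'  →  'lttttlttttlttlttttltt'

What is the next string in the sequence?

ttlttlttttlttlttttlttttlttlttttltt

From term 3 onward, concatenate the second-to-last term with the last: l·tt = ltt, tt·ltt = ttltt, …
Continuing: ttlttlttttltt · lttttlttttlttlttttltt gives term 8.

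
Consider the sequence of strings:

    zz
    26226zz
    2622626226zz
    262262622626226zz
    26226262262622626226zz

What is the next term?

Every step adds 26226 at the front: s(k+1) = 26226·s(k).
Applying this once more to 26226262262622626226zz:

2622626226262262622626226zz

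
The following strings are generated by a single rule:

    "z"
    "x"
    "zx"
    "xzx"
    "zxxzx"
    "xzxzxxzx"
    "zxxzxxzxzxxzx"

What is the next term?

xzxzxxzxzxxzxxzxzxxzx

From term 3 onward, concatenate the second-to-last term with the last: z·x = zx, x·zx = xzx, …
The next term joins xzxzxxzx and zxxzxxzxzxxzx.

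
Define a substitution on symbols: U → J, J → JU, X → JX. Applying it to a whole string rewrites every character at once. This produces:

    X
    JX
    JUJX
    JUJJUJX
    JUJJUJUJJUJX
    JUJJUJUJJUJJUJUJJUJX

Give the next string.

JUJJUJUJJUJJUJUJJUJUJJUJJUJUJJUJX

Replace each of the 20 characters of JUJJUJUJJUJJUJUJJUJX in place — JU J JU JU J JU J JU JU J JU JU J JU J JU JU J JU JX — and concatenate.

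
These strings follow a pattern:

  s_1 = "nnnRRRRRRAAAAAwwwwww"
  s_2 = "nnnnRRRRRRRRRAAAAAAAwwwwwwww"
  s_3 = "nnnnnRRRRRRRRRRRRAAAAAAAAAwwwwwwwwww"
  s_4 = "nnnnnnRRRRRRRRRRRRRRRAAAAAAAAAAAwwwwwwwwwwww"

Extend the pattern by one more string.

The n-th term is n+1 n's then 3n R's then 2n+1 A's then 2n+2 w's, where the shown terms are n = 2, 3, 4, 5.
At n = 6 the blocks have lengths 7, 18, 13, 14.

nnnnnnnRRRRRRRRRRRRRRRRRRAAAAAAAAAAAAAwwwwwwwwwwwwww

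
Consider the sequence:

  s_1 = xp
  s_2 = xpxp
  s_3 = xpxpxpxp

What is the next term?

xpxpxpxpxpxpxpxp

s(k+1) = s(k)·s(k) — each term doubles the last.
One more doubling of xpxpxpxp gives the answer.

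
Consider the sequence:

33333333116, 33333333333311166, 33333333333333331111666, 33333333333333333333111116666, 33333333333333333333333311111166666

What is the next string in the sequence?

Term n consists of 4n 3's, followed by n 1's, followed by n-1 6's, where the shown terms are n = 2, 3, 4, 5, 6.
For the next term, n = 7, so the run lengths are 28, 7, 6.

33333333333333333333333333331111111666666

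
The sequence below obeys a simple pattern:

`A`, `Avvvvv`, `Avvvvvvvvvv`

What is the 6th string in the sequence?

Avvvvvvvvvvvvvvvvvvvvvvvvv

Each term is the previous one with vvvvv appended.
From Avvvvvvvvvv, 3 further steps: Avvvvvvvvvv → Avvvvvvvvvvvvvvv → Avvvvvvvvvvvvvvvvvvvv → (answer).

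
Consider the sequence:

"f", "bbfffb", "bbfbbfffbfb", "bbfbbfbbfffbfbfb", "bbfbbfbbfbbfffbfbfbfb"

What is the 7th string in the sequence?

Every step adds bbf to the front and fb to the end of the previous string.
From bbfbbfbbfbbfffbfbfbfb, 2 further steps: bbfbbfbbfbbfffbfbfbfb → bbfbbfbbfbbfbbfffbfbfbfbfb → (answer).

bbfbbfbbfbbfbbfbbfffbfbfbfbfbfb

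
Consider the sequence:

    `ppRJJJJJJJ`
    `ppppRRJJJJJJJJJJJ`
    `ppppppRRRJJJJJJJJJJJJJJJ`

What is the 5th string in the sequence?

Each string has the form p^{2n} R^{n} J^{4n+3} (n = 1, 2, …).
For term 5, n = 5, so the run lengths are 10, 5, 23.

ppppppppppRRRRRJJJJJJJJJJJJJJJJJJJJJJJ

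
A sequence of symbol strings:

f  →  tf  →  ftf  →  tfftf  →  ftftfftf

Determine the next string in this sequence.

tfftfftftfftf

Each term (from the third on) is the two preceding terms concatenated in order: term 3 = f·tf = ftf.
The next term joins tfftf and ftftfftf.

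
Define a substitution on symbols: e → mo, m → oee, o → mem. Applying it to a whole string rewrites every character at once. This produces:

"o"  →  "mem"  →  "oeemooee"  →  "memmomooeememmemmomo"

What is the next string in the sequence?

oeemooeeoeememoeememmemmomooeemooeeoeemooeeoeememoeemem

Replace each of the 20 characters of memmomooeememmemmomo in place — oee mo oee oee mem oee mem mem mo mo oee mo oee oee mo oee oee mem oee mem — and concatenate.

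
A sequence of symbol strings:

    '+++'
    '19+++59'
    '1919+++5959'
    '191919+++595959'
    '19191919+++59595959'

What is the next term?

s(k+1) = 19·s(k)·59, so each term gains 19 as a prefix and 59 as a suffix.
Applying this once more to 19191919+++59595959:

1919191919+++5959595959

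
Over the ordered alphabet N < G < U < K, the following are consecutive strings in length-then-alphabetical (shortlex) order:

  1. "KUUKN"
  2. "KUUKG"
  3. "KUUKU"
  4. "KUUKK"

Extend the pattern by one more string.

KUKNN

The successor of KUUKK increments the rightmost position that isn't already K and resets every position after it to N.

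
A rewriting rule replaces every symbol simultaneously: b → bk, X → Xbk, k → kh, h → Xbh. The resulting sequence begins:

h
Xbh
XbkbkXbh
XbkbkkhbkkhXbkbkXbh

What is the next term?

Replace each of the 19 characters of XbkbkkhbkkhXbkbkXbh in place — Xbk bk kh bk kh kh Xbh bk kh kh Xbh Xbk bk kh bk kh Xbk bk Xbh — and concatenate.

XbkbkkhbkkhkhXbhbkkhkhXbhXbkbkkhbkkhXbkbkXbh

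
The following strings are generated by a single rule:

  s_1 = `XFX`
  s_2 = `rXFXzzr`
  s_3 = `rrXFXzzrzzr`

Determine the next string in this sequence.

rrrXFXzzrzzrzzr

s(k+1) = r·s(k)·zzr, so each term gains r as a prefix and zzr as a suffix.
One more step from rrXFXzzrzzr gives the answer.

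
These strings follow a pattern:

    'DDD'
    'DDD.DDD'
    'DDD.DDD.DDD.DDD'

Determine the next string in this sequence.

Every step duplicates the string with '.' between the halves.
One more doubling of DDD.DDD.DDD.DDD gives the answer.

DDD.DDD.DDD.DDD.DDD.DDD.DDD.DDD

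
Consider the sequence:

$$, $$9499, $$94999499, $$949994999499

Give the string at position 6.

$$94999499949994999499

Every step adds 9499 to the end: s(k+1) = s(k)·9499.
From $$949994999499, 2 further steps: $$949994999499 → $$9499949994999499 → (answer).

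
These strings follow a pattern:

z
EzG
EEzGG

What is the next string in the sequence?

EEEzGGG

s(k+1) = E·s(k)·G, so each term gains E as a prefix and G as a suffix.
One more step from EEzGG gives the answer.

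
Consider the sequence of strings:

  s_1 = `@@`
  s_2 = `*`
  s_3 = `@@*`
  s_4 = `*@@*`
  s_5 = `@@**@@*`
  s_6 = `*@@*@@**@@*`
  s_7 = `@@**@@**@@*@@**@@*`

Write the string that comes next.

From term 3 onward, concatenate the second-to-last term with the last: @@·* = @@*, *·@@* = *@@*, …
The next term joins *@@*@@**@@* and @@**@@**@@*@@**@@*.

*@@*@@**@@*@@**@@**@@*@@**@@*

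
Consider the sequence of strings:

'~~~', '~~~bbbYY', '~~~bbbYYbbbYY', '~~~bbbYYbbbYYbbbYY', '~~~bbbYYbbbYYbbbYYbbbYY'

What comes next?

Each term is the previous one with bbbYY appended.
One more step from ~~~bbbYYbbbYYbbbYYbbbYY gives the answer.

~~~bbbYYbbbYYbbbYYbbbYYbbbYY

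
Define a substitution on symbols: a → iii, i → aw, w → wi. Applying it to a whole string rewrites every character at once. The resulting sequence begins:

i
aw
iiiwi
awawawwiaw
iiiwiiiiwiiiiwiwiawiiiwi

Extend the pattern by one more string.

Rewriting the 24 symbols of iiiwiiiiwiiiiwiwiawiiiwi one by one yields aw aw aw wi aw aw aw aw wi aw aw aw aw wi aw wi aw iii wi aw aw aw wi aw; concatenated:

awawawwiawawawawwiawawawawwiawwiawiiiwiawawawwiaw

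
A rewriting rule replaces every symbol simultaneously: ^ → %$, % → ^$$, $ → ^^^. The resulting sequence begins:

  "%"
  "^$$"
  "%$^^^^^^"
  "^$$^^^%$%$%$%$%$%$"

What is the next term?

Replace each of the 18 characters of ^$$^^^%$%$%$%$%$%$ in place — %$ ^^^ ^^^ %$ %$ %$ ^$$ ^^^ ^$$ ^^^ ^$$ ^^^ ^$$ ^^^ ^$$ ^^^ ^$$ ^^^ — and concatenate.

%$^^^^^^%$%$%$^$$^^^^$$^^^^$$^^^^$$^^^^$$^^^^$$^^^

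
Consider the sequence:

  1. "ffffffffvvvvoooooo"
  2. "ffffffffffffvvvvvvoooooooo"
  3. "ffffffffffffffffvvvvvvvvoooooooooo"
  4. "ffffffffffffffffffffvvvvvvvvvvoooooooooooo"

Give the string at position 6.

ffffffffffffffffffffffffffffvvvvvvvvvvvvvvoooooooooooooooo

The n-th term is 4n f's then 2n v's then 2n+2 o's, where the shown terms are n = 2, 3, 4, 5.
Setting n = 7 gives 28, 14, 16 characters in each block.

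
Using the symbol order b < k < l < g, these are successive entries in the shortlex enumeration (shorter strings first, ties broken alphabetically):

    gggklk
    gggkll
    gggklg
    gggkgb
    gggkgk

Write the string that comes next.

Find the rightmost character of gggkgk below g, bump it to the next letter, and reset everything to its right to b.

gggkgl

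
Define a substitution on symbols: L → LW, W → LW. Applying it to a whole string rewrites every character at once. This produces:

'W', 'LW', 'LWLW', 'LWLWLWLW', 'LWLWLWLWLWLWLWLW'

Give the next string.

Rewriting the 16 symbols of LWLWLWLWLWLWLWLW one by one yields LW LW LW LW LW LW LW LW LW LW LW LW LW LW LW LW; concatenated:

LWLWLWLWLWLWLWLWLWLWLWLWLWLWLWLW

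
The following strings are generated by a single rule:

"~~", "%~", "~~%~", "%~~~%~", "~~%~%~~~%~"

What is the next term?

Each term (from the third on) is the two preceding terms concatenated in order: term 3 = ~~·%~ = ~~%~.
So term 6 is %~~~%~·~~%~%~~~%~.

%~~~%~~~%~%~~~%~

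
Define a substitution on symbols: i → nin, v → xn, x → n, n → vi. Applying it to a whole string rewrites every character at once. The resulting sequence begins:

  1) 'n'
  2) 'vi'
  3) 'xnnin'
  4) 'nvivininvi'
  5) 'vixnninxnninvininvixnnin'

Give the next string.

xnninnvivininvinvivininvixnninvininvixnninnvivininvi

Replace each of the 24 characters of vixnninxnninvininvixnnin in place — xn nin n vi vi nin vi n vi vi nin vi xn nin vi nin vi xn nin n vi vi nin vi — and concatenate.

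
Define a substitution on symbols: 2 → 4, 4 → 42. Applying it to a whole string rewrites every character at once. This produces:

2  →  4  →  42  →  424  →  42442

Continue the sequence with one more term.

42442424

Rewriting each symbol of 42442: 4→42, 2→4, 4→42, 4→42, 2→4, which concatenates to 42 4 42 42 4.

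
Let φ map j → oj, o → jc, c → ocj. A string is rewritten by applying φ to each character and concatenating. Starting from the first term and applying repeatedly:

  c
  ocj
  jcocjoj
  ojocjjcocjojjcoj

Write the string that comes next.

jcojjcocjojojocjjcocjojjcojojocjjcoj

Replace each of the 16 characters of ojocjjcocjojjcoj in place — jc oj jc ocj oj oj ocj jc ocj oj jc oj oj ocj jc oj — and concatenate.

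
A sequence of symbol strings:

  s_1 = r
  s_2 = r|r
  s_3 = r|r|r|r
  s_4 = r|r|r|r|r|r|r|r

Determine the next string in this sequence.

r|r|r|r|r|r|r|r|r|r|r|r|r|r|r|r

Each string is two copies of the previous one joined by '|'.
So the next term is two copies of r|r|r|r|r|r|r|r with '|' between the halves.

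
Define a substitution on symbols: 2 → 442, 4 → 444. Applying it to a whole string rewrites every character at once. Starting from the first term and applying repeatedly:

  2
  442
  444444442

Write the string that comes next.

Rewriting each symbol of 444444442: 4→444, 4→444, 4→444, 4→444, 4→444, 4→444, 4→444, 4→444, 2→442, which concatenates to 444 444 444 444 444 444 444 444 442.

444444444444444444444444442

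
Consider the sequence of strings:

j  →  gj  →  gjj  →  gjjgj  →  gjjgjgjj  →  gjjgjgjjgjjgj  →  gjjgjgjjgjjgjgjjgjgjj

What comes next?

gjjgjgjjgjjgjgjjgjgjjgjjgjgjjgjjgj

Each term (from the third on) is the previous term followed by the one before it: term 3 = gj·j = gjj.
Continuing: gjjgjgjjgjjgjgjjgjgjj · gjjgjgjjgjjgj gives term 8.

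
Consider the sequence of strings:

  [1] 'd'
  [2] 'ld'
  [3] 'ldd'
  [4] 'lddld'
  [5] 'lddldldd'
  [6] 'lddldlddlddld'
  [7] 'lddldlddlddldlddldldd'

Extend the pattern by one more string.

lddldlddlddldlddldlddlddldlddlddld

This is a Fibonacci-style word recurrence s(k) = s(k−1)·s(k−2): e.g. ld·d = ldd.
So term 8 is lddldlddlddldlddldldd·lddldlddlddld.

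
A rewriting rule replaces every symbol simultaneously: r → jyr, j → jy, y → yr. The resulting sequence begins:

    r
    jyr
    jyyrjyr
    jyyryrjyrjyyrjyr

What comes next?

Rewriting the 16 symbols of jyyryrjyrjyyrjyr one by one yields jy yr yr jyr yr jyr jy yr jyr jy yr yr jyr jy yr jyr; concatenated:

jyyryrjyryrjyrjyyrjyrjyyryrjyrjyyrjyr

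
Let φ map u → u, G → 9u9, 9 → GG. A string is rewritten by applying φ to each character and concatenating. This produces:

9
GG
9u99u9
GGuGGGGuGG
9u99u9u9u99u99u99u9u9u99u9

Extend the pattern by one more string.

Replace each of the 26 characters of 9u99u9u9u99u99u99u9u9u99u9 in place — GG u GG GG u GG u GG u GG GG u GG GG u GG GG u GG u GG u GG GG u GG — and concatenate.

GGuGGGGuGGuGGuGGGGuGGGGuGGGGuGGuGGuGGGGuGG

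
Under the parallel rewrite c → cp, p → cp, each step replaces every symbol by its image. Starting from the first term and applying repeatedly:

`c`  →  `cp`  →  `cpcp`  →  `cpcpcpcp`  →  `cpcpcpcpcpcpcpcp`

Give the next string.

φ(cpcpcpcpcpcpcpcp) expands symbol-by-symbol to cp cp cp cp cp cp cp cp cp cp cp cp cp cp cp cp; joining the 16 pieces gives the next term.

cpcpcpcpcpcpcpcpcpcpcpcpcpcpcpcp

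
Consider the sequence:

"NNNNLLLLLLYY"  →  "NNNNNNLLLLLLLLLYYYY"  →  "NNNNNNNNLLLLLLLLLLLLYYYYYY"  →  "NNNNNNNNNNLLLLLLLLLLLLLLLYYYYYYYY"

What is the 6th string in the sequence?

NNNNNNNNNNNNNNLLLLLLLLLLLLLLLLLLLLLYYYYYYYYYYYY

Reading off run lengths: N runs 4, 6, 8, 10; L runs 6, 9, 12, 15; Y runs 2, 4, 6, 8 — each is linear in n, where the shown terms are n = 2, 3, 4, 5.
Setting n = 7 gives 14, 21, 12 characters in each block.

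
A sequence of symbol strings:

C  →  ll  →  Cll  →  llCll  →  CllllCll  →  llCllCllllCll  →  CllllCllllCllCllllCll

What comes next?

This is a Fibonacci-style word recurrence s(k) = s(k−2)·s(k−1): e.g. C·ll = Cll.
The next term joins llCllCllllCll and CllllCllllCllCllllCll.

llCllCllllCllCllllCllllCllCllllCll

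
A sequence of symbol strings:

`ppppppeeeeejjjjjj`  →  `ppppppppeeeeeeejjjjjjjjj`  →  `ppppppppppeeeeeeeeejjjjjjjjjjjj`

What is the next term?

ppppppppppppeeeeeeeeeeejjjjjjjjjjjjjjj

The n-th term is 2n+2 p's then 2n+1 e's then 3n j's, where the shown terms are n = 2, 3, 4.
For the next term, n = 5, so the run lengths are 12, 11, 15.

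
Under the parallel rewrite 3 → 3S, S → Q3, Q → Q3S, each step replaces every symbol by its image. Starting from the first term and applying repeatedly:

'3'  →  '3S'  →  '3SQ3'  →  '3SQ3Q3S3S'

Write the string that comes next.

3SQ3Q3S3SQ3S3SQ33SQ3

Apply φ to 3SQ3Q3S3S symbol by symbol: 3→3S, S→Q3, Q→Q3S, 3→3S, Q→Q3S, 3→3S, S→Q3, 3→3S, S→Q3; joined: 3S Q3 Q3S 3S Q3S 3S Q3 3S Q3.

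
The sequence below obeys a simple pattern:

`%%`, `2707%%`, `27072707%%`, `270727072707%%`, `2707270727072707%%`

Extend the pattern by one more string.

27072707270727072707%%

The strings grow by a fixed prefix 2707 each time.
One more step from 2707270727072707%% gives the answer.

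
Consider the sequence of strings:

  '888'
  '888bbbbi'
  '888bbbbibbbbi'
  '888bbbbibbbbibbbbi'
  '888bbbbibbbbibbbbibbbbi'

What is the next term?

888bbbbibbbbibbbbibbbbibbbbi

Each term is the previous one with bbbbi appended.
So the next term is 888bbbbibbbbibbbbibbbbi·bbbbi.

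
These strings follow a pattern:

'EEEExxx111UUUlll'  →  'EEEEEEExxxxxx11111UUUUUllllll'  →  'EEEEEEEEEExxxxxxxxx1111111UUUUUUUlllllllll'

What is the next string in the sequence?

EEEEEEEEEEEEExxxxxxxxxxxx111111111UUUUUUUUUllllllllllll

Term n consists of 3n+1 E's, followed by 3n x's, followed by 2n+1 1's, followed by 2n+1 U's, followed by 3n l's (n = 1, 2, …).
At n = 4 the blocks have lengths 13, 12, 9, 9, 12.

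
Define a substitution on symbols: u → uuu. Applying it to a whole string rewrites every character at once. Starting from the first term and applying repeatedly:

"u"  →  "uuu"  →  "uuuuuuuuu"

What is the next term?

Apply φ to uuuuuuuuu symbol by symbol: u→uuu, u→uuu, u→uuu, u→uuu, u→uuu, u→uuu, u→uuu, u→uuu, u→uuu; joined: uuu uuu uuu uuu uuu uuu uuu uuu uuu.

uuuuuuuuuuuuuuuuuuuuuuuuuuu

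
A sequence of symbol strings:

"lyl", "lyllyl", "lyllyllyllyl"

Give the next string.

lyllyllyllyllyllyllyllyl

Each string is two copies of the previous one concatenated.
So the next term is two copies of lyllyllyllyl.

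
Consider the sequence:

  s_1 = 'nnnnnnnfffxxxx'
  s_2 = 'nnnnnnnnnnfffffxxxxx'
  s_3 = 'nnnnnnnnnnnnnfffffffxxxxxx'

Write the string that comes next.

nnnnnnnnnnnnnnnnfffffffffxxxxxxx

Reading off run lengths: n runs 7, 10, 13; f runs 3, 5, 7; x runs 4, 5, 6 — each is linear in n, where the shown terms are n = 2, 3, 4.
At n = 5 the blocks have lengths 16, 9, 7.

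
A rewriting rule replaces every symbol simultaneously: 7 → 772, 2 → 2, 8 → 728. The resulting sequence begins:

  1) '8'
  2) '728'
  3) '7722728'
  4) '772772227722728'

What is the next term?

φ(772772227722728) expands symbol-by-symbol to 772 772 2 772 772 2 2 2 772 772 2 2 772 2 728; joining the 15 pieces gives the next term.

7727722772772222772772227722728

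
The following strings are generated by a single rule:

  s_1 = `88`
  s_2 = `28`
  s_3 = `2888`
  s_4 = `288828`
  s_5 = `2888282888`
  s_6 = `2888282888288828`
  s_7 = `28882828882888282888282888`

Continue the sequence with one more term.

From term 3 onward, concatenate the last term with the second-to-last: 28·88 = 2888, 2888·28 = 288828, …
The next term joins 28882828882888282888282888 and 2888282888288828.

288828288828882828882828882888282888288828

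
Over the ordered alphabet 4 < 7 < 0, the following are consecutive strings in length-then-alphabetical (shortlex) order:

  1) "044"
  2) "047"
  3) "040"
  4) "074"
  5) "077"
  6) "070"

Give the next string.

Treat 070 as a base-3 numeral over the given alphabet and add one, carrying through any trailing 0's.

004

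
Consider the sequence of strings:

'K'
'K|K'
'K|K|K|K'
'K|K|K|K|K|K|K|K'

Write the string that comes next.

Each string is two copies of the previous one joined by '|'.
Doubling K|K|K|K|K|K|K|K with '|' between the halves:

K|K|K|K|K|K|K|K|K|K|K|K|K|K|K|K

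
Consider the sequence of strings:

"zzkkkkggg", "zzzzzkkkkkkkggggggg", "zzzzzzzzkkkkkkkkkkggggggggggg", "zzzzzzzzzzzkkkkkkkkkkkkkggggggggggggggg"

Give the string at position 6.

Term n consists of 3n-1 z's, followed by 3n+1 k's, followed by 4n-1 g's (n = 1, 2, …).
At n = 6 the blocks have lengths 17, 19, 23.

zzzzzzzzzzzzzzzzzkkkkkkkkkkkkkkkkkkkggggggggggggggggggggggg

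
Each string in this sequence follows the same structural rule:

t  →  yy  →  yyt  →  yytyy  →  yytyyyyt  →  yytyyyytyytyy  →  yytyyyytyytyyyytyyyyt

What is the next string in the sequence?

yytyyyytyytyyyytyyyytyytyyyytyytyy

From term 3 onward, concatenate the last term with the second-to-last: yy·t = yyt, yyt·yy = yytyy, …
The next term joins yytyyyytyytyyyytyyyyt and yytyyyytyytyy.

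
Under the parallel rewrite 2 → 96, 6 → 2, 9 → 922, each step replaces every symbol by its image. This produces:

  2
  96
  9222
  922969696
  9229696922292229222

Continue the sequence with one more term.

Replace each of the 19 characters of 9229696922292229222 in place — 922 96 96 922 2 922 2 922 96 96 96 922 96 96 96 922 96 96 96 — and concatenate.

922969692229222922969696922969696922969696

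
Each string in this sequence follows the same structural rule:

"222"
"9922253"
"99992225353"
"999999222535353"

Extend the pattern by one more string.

Every step adds 99 to the front and 53 to the end of the previous string.
So the next term is 99·999999222535353·53.

9999999922253535353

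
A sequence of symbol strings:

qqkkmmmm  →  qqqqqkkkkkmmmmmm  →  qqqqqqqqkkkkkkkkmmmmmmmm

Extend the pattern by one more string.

Reading off run lengths: q runs 2, 5, 8; k runs 2, 5, 8; m runs 4, 6, 8 — each is linear in n (n = 1, 2, …).
Setting n = 4 gives 11, 11, 10 characters in each block.

qqqqqqqqqqqkkkkkkkkkkkmmmmmmmmmm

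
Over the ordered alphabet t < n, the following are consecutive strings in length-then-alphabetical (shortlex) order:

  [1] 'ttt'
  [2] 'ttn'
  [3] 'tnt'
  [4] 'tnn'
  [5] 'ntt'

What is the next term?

The successor of ntt increments the rightmost position that isn't already n and resets every position after it to t.

ntn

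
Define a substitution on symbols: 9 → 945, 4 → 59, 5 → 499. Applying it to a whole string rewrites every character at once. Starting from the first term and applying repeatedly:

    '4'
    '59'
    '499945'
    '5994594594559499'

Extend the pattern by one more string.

49994594559499945594999455949949994559945945

Replace each of the 16 characters of 5994594594559499 in place — 499 945 945 59 499 945 59 499 945 59 499 499 945 59 945 945 — and concatenate.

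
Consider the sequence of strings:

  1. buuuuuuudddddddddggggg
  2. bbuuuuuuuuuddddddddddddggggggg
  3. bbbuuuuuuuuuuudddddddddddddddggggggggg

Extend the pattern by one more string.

bbbbuuuuuuuuuuuuuddddddddddddddddddggggggggggg

Each string has the form b^{n-2} u^{2n+1} d^{3n} g^{2n-1}, where the shown terms are n = 3, 4, 5.
At n = 6 the blocks have lengths 4, 13, 18, 11.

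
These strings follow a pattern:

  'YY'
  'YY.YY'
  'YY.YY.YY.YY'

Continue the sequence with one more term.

YY.YY.YY.YY.YY.YY.YY.YY

s(k+1) = s(k)·.·s(k) — each term doubles the last with '.' between the halves.
One more doubling of YY.YY.YY.YY gives the answer.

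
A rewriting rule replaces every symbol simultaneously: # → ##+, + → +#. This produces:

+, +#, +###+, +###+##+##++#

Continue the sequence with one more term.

+###+##+##++###+##++###+##++#+###+

Applying the rule to each of the 13 symbols of +###+##+##++# gives the pieces +# ##+ ##+ ##+ +# ##+ ##+ +# ##+ ##+ +# +# ##+, which concatenate to the answer.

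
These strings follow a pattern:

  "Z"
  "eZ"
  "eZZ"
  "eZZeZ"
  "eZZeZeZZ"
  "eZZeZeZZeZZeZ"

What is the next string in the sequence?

eZZeZeZZeZZeZeZZeZeZZ

Each term (from the third on) is the previous term followed by the one before it: term 3 = eZ·Z = eZZ.
The next term joins eZZeZeZZeZZeZ and eZZeZeZZ.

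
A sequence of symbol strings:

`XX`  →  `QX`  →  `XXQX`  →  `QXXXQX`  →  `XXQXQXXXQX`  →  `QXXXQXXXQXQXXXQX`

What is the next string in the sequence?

XXQXQXXXQXQXXXQXXXQXQXXXQX

Each term (from the third on) is the two preceding terms concatenated in order: term 3 = XX·QX = XXQX.
The next term joins XXQXQXXXQX and QXXXQXXXQXQXXXQX.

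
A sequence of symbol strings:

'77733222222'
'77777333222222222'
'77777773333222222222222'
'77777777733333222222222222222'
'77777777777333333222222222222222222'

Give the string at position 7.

Term n consists of 2n-1 7's, followed by n 3's, followed by 3n 2's, where the shown terms are n = 2, 3, 4, 5, 6.
Setting n = 8 gives 15, 8, 24 characters in each block.

77777777777777733333333222222222222222222222222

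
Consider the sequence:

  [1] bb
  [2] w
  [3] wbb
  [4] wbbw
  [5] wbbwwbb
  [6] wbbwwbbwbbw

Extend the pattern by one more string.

wbbwwbbwbbwwbbwwbb

Each term (from the third on) is the previous term followed by the one before it: term 3 = w·bb = wbb.
So term 7 is wbbwwbbwbbw·wbbwwbb.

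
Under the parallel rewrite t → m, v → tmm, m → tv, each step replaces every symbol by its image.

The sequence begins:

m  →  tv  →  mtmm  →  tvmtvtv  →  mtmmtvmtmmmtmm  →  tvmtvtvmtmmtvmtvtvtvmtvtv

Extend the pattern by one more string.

Rewriting the 25 symbols of tvmtvtvmtmmtvmtvtvtvmtvtv one by one yields m tmm tv m tmm m tmm tv m tv tv m tmm tv m tmm m tmm m tmm tv m tmm m tmm; concatenated:

mtmmtvmtmmmtmmtvmtvtvmtmmtvmtmmmtmmmtmmtvmtmmmtmm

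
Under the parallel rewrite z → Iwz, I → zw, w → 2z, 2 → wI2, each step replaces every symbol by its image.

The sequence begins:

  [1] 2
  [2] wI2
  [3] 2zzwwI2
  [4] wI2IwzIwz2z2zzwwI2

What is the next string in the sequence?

φ(wI2IwzIwz2z2zzwwI2) expands symbol-by-symbol to 2z zw wI2 zw 2z Iwz zw 2z Iwz wI2 Iwz wI2 Iwz Iwz 2z 2z zw wI2; joining the 18 pieces gives the next term.

2zzwwI2zw2zIwzzw2zIwzwI2IwzwI2IwzIwz2z2zzwwI2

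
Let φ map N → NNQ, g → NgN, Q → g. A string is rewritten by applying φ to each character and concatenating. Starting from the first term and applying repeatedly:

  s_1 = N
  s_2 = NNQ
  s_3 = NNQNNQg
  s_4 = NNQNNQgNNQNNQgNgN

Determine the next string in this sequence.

φ(NNQNNQgNNQNNQgNgN) expands symbol-by-symbol to NNQ NNQ g NNQ NNQ g NgN NNQ NNQ g NNQ NNQ g NgN NNQ NgN NNQ; joining the 17 pieces gives the next term.

NNQNNQgNNQNNQgNgNNNQNNQgNNQNNQgNgNNNQNgNNNQ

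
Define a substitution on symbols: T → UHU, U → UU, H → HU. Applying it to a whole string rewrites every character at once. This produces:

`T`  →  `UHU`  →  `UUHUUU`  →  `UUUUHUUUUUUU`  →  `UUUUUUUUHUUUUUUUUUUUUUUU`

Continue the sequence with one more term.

Applying the rule to each of the 24 symbols of UUUUUUUUHUUUUUUUUUUUUUUU gives the pieces UU UU UU UU UU UU UU UU HU UU UU UU UU UU UU UU UU UU UU UU UU UU UU UU, which concatenate to the answer.

UUUUUUUUUUUUUUUUHUUUUUUUUUUUUUUUUUUUUUUUUUUUUUUU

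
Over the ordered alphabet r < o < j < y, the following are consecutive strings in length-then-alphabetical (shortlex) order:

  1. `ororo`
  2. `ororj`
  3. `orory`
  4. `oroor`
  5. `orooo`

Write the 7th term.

Stepping forward 2 times from orooo: orooo → orooj, then the target.

orooy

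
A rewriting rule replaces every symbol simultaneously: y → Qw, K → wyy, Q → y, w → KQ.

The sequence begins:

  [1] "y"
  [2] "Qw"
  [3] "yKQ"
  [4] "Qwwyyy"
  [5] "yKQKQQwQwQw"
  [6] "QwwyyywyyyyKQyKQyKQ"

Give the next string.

Applying the rule to each of the 19 symbols of QwwyyywyyyyKQyKQyKQ gives the pieces y KQ KQ Qw Qw Qw KQ Qw Qw Qw Qw wyy y Qw wyy y Qw wyy y, which concatenate to the answer.

yKQKQQwQwQwKQQwQwQwQwwyyyQwwyyyQwwyyy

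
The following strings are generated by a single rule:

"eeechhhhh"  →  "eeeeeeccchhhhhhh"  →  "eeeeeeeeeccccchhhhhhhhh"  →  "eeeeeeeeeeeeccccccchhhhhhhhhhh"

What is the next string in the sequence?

Reading off run lengths: e runs 3, 6, 9, 12; c runs 1, 3, 5, 7; h runs 5, 7, 9, 11 — each is linear in n (n = 1, 2, …).
At n = 5 the blocks have lengths 15, 9, 13.

eeeeeeeeeeeeeeeccccccccchhhhhhhhhhhhh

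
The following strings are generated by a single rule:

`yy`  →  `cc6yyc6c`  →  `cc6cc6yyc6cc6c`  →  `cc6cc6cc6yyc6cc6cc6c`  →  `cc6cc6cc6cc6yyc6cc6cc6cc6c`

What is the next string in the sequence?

Each term wraps the previous one in cc6 on the left and c6c on the right.
Applying this once more to cc6cc6cc6cc6yyc6cc6cc6cc6c:

cc6cc6cc6cc6cc6yyc6cc6cc6cc6cc6c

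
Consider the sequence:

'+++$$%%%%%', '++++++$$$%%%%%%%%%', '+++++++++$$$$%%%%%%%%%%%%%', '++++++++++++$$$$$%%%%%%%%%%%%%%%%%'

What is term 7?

The n-th term is 3n +'s then n+1 $'s then 4n+1 %'s (n = 1, 2, …).
For term 7, n = 7, so the run lengths are 21, 8, 29.

+++++++++++++++++++++$$$$$$$$%%%%%%%%%%%%%%%%%%%%%%%%%%%%%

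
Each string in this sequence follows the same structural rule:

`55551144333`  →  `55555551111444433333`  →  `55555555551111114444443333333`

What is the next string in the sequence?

55555555555551111111144444444333333333

Each string has the form 5^{3n+1} 1^{2n} 4^{2n} 3^{2n+1} (n = 1, 2, …).
Setting n = 4 gives 13, 8, 8, 9 characters in each block.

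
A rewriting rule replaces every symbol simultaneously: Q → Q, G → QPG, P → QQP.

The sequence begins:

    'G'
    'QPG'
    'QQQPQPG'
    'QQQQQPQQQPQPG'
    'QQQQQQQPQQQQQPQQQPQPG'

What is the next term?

Replace each of the 21 characters of QQQQQQQPQQQQQPQQQPQPG in place — Q Q Q Q Q Q Q QQP Q Q Q Q Q QQP Q Q Q QQP Q QQP QPG — and concatenate.

QQQQQQQQQPQQQQQQQPQQQQQPQQQPQPG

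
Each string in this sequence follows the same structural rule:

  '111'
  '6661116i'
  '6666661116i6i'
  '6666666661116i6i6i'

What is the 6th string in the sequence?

Every step adds 666 to the front and 6i to the end of the previous string.
From 6666666661116i6i6i, 2 further steps: 6666666661116i6i6i → 6666666666661116i6i6i6i → (answer).

6666666666666661116i6i6i6i6i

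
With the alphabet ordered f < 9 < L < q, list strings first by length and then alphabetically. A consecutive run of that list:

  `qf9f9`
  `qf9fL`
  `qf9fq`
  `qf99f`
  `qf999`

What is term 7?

Stepping forward 2 times from qf999: qf999 → qf99L, then the target.

qf99q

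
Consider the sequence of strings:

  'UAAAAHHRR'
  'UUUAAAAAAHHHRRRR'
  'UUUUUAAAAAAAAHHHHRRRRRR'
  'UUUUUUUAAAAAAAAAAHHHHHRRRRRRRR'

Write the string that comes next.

Reading off run lengths: U runs 1, 3, 5, 7; A runs 4, 6, 8, 10; H runs 2, 3, 4, 5; R runs 2, 4, 6, 8 — each is linear in n (n = 1, 2, …).
At n = 5 the blocks have lengths 9, 12, 6, 10.

UUUUUUUUUAAAAAAAAAAAAHHHHHHRRRRRRRRRR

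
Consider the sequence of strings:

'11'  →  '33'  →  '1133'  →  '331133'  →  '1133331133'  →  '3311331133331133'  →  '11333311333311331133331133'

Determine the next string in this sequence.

Each term (from the third on) is the two preceding terms concatenated in order: term 3 = 11·33 = 1133.
So term 8 is 3311331133331133·11333311333311331133331133.

331133113333113311333311333311331133331133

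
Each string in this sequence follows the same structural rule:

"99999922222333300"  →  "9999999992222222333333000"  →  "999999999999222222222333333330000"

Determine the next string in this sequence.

99999999999999922222222222333333333300000

Reading off run lengths: 9 runs 6, 9, 12; 2 runs 5, 7, 9; 3 runs 4, 6, 8; 0 runs 2, 3, 4 — each is linear in n, where the shown terms are n = 2, 3, 4.
For the next term, n = 5, so the run lengths are 15, 11, 10, 5.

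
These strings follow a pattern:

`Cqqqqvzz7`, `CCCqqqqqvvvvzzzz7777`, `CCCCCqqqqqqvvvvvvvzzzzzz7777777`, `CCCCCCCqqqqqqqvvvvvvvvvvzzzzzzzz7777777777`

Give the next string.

CCCCCCCCCqqqqqqqqvvvvvvvvvvvvvzzzzzzzzzz7777777777777

The n-th term is 2n-1 C's then n+3 q's then 3n-2 v's then 2n z's then 3n-2 7's (n = 1, 2, …).
Setting n = 5 gives 9, 8, 13, 10, 13 characters in each block.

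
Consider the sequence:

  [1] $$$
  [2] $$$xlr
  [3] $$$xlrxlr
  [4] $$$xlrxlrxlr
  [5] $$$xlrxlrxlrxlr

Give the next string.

Each term is the previous one with xlr appended.
Applying this once more to $$$xlrxlrxlrxlr:

$$$xlrxlrxlrxlrxlr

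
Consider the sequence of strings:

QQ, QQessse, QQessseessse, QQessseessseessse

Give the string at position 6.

QQessseessseessseessseessse

Each term is the previous one with essse appended.
From QQessseessseessse, 2 further steps: QQessseessseessse → QQessseessseessseessse → (answer).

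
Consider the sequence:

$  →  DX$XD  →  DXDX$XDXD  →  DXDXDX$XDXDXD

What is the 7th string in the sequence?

DXDXDXDXDXDX$XDXDXDXDXDXD

s(k+1) = DX·s(k)·XD, so each term gains DX as a prefix and XD as a suffix.
From DXDXDX$XDXDXD, 3 further steps: DXDXDX$XDXDXD → DXDXDXDX$XDXDXDXD → DXDXDXDXDX$XDXDXDXDXD → (answer).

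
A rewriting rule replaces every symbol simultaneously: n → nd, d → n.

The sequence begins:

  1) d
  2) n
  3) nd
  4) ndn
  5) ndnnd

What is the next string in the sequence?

Apply φ to ndnnd symbol by symbol: n→nd, d→n, n→nd, n→nd, d→n; joined: nd n nd nd n.

ndnndndn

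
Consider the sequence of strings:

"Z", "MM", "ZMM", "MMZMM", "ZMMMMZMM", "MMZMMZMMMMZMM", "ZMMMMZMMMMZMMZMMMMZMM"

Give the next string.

From term 3 onward, concatenate the second-to-last term with the last: Z·MM = ZMM, MM·ZMM = MMZMM, …
Continuing: MMZMMZMMMMZMM · ZMMMMZMMMMZMMZMMMMZMM gives term 8.

MMZMMZMMMMZMMZMMMMZMMMMZMMZMMMMZMM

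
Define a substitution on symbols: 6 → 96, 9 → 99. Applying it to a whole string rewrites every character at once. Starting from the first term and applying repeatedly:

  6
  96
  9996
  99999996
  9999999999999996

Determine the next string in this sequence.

Rewriting the 16 symbols of 9999999999999996 one by one yields 99 99 99 99 99 99 99 99 99 99 99 99 99 99 99 96; concatenated:

99999999999999999999999999999996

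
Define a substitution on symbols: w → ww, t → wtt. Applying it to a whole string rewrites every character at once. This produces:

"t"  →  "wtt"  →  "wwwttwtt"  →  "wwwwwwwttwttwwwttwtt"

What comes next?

Replace each of the 20 characters of wwwwwwwttwttwwwttwtt in place — ww ww ww ww ww ww ww wtt wtt ww wtt wtt ww ww ww wtt wtt ww wtt wtt — and concatenate.

wwwwwwwwwwwwwwwttwttwwwttwttwwwwwwwttwttwwwttwtt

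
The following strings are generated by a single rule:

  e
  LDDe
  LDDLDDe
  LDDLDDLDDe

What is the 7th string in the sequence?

Each term is the previous one with LDD prepended.
From LDDLDDLDDe, 3 further steps: LDDLDDLDDe → LDDLDDLDDLDDe → LDDLDDLDDLDDLDDe → (answer).

LDDLDDLDDLDDLDDLDDe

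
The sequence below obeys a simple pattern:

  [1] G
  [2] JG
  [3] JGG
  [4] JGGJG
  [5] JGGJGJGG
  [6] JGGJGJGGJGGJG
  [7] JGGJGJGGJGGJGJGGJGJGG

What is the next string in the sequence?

JGGJGJGGJGGJGJGGJGJGGJGGJGJGGJGGJG

From term 3 onward, concatenate the last term with the second-to-last: JG·G = JGG, JGG·JG = JGGJG, …
Continuing: JGGJGJGGJGGJGJGGJGJGG · JGGJGJGGJGGJG gives term 8.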